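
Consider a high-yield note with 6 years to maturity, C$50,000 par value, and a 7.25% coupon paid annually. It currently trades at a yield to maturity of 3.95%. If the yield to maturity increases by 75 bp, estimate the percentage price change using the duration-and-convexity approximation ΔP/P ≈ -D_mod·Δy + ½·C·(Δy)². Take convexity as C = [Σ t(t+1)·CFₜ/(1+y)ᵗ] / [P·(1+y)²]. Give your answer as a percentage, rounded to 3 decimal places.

With y = 0.0395:
  t   CF        PV=CF/(1+0.0395)^t    t·PV        t(t+1)·PV
  1     3,625.00     3,487.2535     3,487.2535       6,974.5070
  2     3,625.00     3,354.7412     6,709.4824      20,128.4473
  3     3,625.00     3,227.2643     9,681.7928      38,727.1712
  4     3,625.00     3,104.6313    12,418.5253      62,092.6267
  5     3,625.00     2,986.6583    14,933.2916      89,599.7499
  6    53,625.00    42,503.0742   255,018.4452   1,785,129.1163
  Σ                 58,663.6228   302,248.7909   2,002,651.6183
P = 58,663.6228; D_Mac = 5.15224 yrs; D_mod = 4.95646 yrs; C = 31.59276.
Duration effect: -4.95646 × (+0.0075) = -0.037173
Convexity effect: 0.5 × 31.59276 × (0.0075)² = +0.0008885
ΔP/P ≈ -0.037173 + 0.0008885 = -0.036285 = -3.6285%.

-3.628%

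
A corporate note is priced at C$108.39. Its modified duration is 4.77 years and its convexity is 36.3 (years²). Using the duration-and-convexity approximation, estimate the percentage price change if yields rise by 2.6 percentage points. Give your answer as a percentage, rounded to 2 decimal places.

Duration effect: -D_mod·Δy = -4.77 × (+0.026) = -0.124020
Convexity effect: ½·C·(Δy)² = 0.5 × 36.3 × (0.026)² = +0.0122694
ΔP/P ≈ -0.124020 + 0.0122694 = -0.1117506
= -11.17506%.

-11.18%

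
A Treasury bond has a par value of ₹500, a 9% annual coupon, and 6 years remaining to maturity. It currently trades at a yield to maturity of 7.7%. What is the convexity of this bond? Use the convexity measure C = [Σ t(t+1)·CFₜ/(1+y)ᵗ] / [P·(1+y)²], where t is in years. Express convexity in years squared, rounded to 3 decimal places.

With y = 0.077:
  t   CF        PV=CF/(1+0.077)^t    t·PV        t(t+1)·PV
  1        45.00        41.7827        41.7827          83.5655
  2        45.00        38.7955        77.5910         232.7729
  3        45.00        36.0218       108.0654         432.2616
  4        45.00        33.4464       133.7857         668.9285
  5        45.00        31.0552       155.2759         931.6553
  6       545.00       349.2226     2,095.3353      14,667.3472
  Σ                    530.3242     2,611.8360      17,016.5309
P = 530.3242.
Convexity = Σ t(t+1)·PV / [P·(1+y)²] = 17,016.5309 / (530.3242 × 1.159929) = 27.66293.

27.663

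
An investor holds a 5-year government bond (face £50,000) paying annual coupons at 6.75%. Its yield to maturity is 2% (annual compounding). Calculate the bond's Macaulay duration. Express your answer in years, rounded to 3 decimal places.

Periodic yield y = 0.02. Discount each cash flow and weight by its year:
  t   CF        PV=CF/(1+0.02)^t    t·PV
  1     3,375.00     3,308.8235     3,308.8235
  2     3,375.00     3,243.9446     6,487.8893
  3     3,375.00     3,180.3379     9,541.0136
  4     3,375.00     3,117.9783    12,471.9133
  5    53,375.00    48,343.3820   241,716.9099
  Σ                 61,194.4663   273,526.5496
Price P = Σ PV = 61,194.4663.
Macaulay duration = Σ(t·PV) / P = 273,526.5496 / 61,194.4663 = 4.46979 years.

4.470 years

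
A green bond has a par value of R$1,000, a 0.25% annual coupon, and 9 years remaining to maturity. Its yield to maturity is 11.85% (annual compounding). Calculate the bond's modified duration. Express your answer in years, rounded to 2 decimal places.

Periodic yield y = 0.1185. First find Macaulay duration:
  t   CF        PV=CF/(1+0.1185)^t    t·PV
  1         2.50         2.2351         2.2351
  2         2.50         1.9983         3.9967
  3         2.50         1.7866         5.3599
  4         2.50         1.5973         6.3893
  5         2.50         1.4281         7.1405
  6         2.50         1.2768         7.6608
  7         2.50         1.1415         7.9907
  8         2.50         1.0206         8.1647
  9     1,002.50       365.8984     3,293.0854
  Σ                    378.3828     3,342.0232
P = 378.3828; Macaulay duration = 3,342.0232 / 378.3828 = 8.83239 years.
Modified duration = D_Mac / (1 + y) = 8.83239 / 1.1185 = 7.89663 years.

7.90 years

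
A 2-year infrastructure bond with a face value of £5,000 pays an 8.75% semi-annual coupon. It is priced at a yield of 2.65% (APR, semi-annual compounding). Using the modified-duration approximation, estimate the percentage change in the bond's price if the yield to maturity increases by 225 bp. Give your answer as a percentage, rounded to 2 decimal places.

-4.19%

Periodic yield y = 0.01325. Modified duration first:
  t   CF        PV=CF/(1+0.01325)^t    t·PV
  1       218.75       215.8895       215.8895
  2       218.75       213.0663       426.1327
  3       218.75       210.2801       630.8404
  4     5,218.75     4,951.0811    19,804.3245
  Σ                  5,590.3171    21,077.1870
P = 5,590.3171; D_Mac = 3.77030 half-year periods = 1.88515 yrs; D_mod = 1.88515/(1+0.01325) = 1.86050 yrs.
ΔP/P ≈ -D_mod · Δy = -1.86050 × (+0.0225) = -0.041861 = -4.1861%.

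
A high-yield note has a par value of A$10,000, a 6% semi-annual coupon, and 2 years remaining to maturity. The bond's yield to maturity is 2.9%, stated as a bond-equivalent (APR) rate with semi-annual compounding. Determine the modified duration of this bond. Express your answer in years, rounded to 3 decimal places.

1.890 years

Periodic yield y = 0.0145. First find Macaulay duration:
  t   CF        PV=CF/(1+0.0145)^t    t·PV
  1       300.00       295.7122       295.7122
  2       300.00       291.4856       582.9713
  3       300.00       287.3195       861.9585
  4    10,300.00     9,723.6433    38,894.5732
  Σ                 10,598.1606    40,635.2152
P = 10,598.1606; Macaulay duration = 40,635.2152 / 10,598.1606 = 3.83418 half-year periods = 1.91709 years.
Modified duration = D_Mac / (1 + y) = 1.91709 / 1.0145 = 1.88969 years.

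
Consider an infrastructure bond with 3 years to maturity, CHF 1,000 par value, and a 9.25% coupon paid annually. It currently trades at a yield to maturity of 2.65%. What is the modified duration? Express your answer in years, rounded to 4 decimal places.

Periodic yield y = 0.0265. First find Macaulay duration:
  t   CF        PV=CF/(1+0.0265)^t    t·PV
  1        92.50        90.1120        90.1120
  2        92.50        87.7857       175.5714
  3     1,092.50     1,010.0540     3,030.1619
  Σ                  1,187.9517     3,295.8454
P = 1,187.9517; Macaulay duration = 3,295.8454 / 1,187.9517 = 2.77439 years.
Modified duration = D_Mac / (1 + y) = 2.77439 / 1.0265 = 2.70277 years.

2.7028 years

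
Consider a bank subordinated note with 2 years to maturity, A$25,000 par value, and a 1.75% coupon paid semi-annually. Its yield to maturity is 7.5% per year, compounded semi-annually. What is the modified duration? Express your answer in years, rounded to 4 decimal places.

1.9011 years

Periodic yield y = 0.0375. First find Macaulay duration:
  t   CF        PV=CF/(1+0.0375)^t    t·PV
  1       218.75       210.8434       210.8434
  2       218.75       203.2225       406.4451
  3       218.75       195.8771       587.6314
  4    25,218.75    21,765.6246    87,062.4985
  Σ                 22,375.5677    88,267.4183
P = 22,375.5677; Macaulay duration = 88,267.4183 / 22,375.5677 = 3.94481 half-year periods = 1.97241 years.
Modified duration = D_Mac / (1 + y) = 1.97241 / 1.0375 = 1.90111 years.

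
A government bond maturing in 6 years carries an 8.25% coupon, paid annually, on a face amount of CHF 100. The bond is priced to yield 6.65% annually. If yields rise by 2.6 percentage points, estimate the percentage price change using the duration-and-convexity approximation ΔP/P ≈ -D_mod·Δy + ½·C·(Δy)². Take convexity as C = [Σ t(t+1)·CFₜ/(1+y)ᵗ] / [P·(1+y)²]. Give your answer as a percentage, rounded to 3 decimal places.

With y = 0.0665:
  t   CF        PV=CF/(1+0.0665)^t    t·PV        t(t+1)·PV
  1         8.25         7.7356         7.7356          15.4712
  2         8.25         7.2532        14.5065          43.5195
  3         8.25         6.8010        20.4029          81.6117
  4         8.25         6.3769        25.5077         127.5383
  5         8.25         5.9793        29.8965         179.3787
  6       108.25        73.5636       441.3814       3,089.6696
  Σ                    107.7096       539.4305       3,537.1889
P = 107.7096; D_Mac = 5.00819 yrs; D_mod = 4.69592 yrs; C = 28.87236.
Duration effect: -4.69592 × (+0.026) = -0.122094
Convexity effect: 0.5 × 28.87236 × (0.026)² = +0.0097589
ΔP/P ≈ -0.122094 + 0.0097589 = -0.112335 = -11.2335%.

-11.233%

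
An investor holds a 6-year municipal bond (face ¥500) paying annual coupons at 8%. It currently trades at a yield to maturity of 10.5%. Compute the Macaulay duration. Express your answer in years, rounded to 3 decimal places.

Periodic yield y = 0.105. Discount each cash flow and weight by its year:
  t   CF        PV=CF/(1+0.105)^t    t·PV
  1        40.00        36.1991        36.1991
  2        40.00        32.7594        65.5187
  3        40.00        29.6465        88.9394
  4        40.00        26.8294       107.3176
  5        40.00        24.2800       121.4000
  6       540.00       296.6334     1,779.8006
  Σ                    446.3478     2,199.1754
Price P = Σ PV = 446.3478.
Macaulay duration = Σ(t·PV) / P = 2,199.1754 / 446.3478 = 4.92704 years.

4.927 years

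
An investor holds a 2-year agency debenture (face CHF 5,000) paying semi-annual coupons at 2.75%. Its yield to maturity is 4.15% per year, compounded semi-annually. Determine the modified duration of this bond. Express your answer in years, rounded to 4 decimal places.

1.9192 years

Periodic yield y = 0.02075. First find Macaulay duration:
  t   CF        PV=CF/(1+0.02075)^t    t·PV
  1        68.75        67.3524        67.3524
  2        68.75        65.9833       131.9666
  3        68.75        64.6420       193.9259
  4     5,068.75     4,668.9940    18,675.9761
  Σ                  4,866.9717    19,069.2210
P = 4,866.9717; Macaulay duration = 19,069.2210 / 4,866.9717 = 3.91809 half-year periods = 1.95904 years.
Modified duration = D_Mac / (1 + y) = 1.95904 / 1.02075 = 1.91922 years.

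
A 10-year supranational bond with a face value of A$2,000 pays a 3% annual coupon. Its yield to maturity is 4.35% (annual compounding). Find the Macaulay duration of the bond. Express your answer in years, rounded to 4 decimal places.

Periodic yield y = 0.0435. Discount each cash flow and weight by its year:
  t   CF        PV=CF/(1+0.0435)^t    t·PV
  1        60.00        57.4988        57.4988
  2        60.00        55.1019       110.2037
  3        60.00        52.8049       158.4146
  4        60.00        50.6036       202.4144
  5        60.00        48.4941       242.4705
  6        60.00        46.4726       278.8353
  7        60.00        44.5353       311.7469
  8        60.00        42.6787       341.4299
  9        60.00        40.8996       368.0965
  10    2,060.00     1,345.6828    13,456.8275
  Σ                  1,784.7722    15,527.9382
Price P = Σ PV = 1,784.7722.
Macaulay duration = Σ(t·PV) / P = 15,527.9382 / 1,784.7722 = 8.70024 years.

8.7002 years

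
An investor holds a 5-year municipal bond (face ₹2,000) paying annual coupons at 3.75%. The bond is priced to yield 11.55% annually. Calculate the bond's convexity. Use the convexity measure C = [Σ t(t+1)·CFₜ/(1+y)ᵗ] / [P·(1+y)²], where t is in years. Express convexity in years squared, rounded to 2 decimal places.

21.42

With y = 0.1155:
  t   CF        PV=CF/(1+0.1155)^t    t·PV        t(t+1)·PV
  1        75.00        67.2344        67.2344         134.4688
  2        75.00        60.2729       120.5458         361.6374
  3        75.00        54.0322       162.0966         648.3862
  4        75.00        48.4376       193.7506         968.7528
  5     2,075.00     1,201.3519     6,006.7593      36,040.5560
  Σ                  1,431.3290     6,550.3867      38,153.8013
P = 1,431.3290.
Convexity = Σ t(t+1)·PV / [P·(1+y)²] = 38,153.8013 / (1,431.3290 × 1.244340) = 21.42196.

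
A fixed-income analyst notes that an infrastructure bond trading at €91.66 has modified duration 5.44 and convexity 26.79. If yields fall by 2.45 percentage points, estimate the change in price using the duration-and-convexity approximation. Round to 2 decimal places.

+€12.95

Duration effect: -D_mod·Δy = -5.44 × (-0.0245) = +0.133280
Convexity effect: ½·C·(Δy)² = 0.5 × 26.79 × (-0.0245)² = +0.00804034875
ΔP/P ≈ +0.133280 + 0.00804034875 = +0.14132034875
ΔP ≈ 91.66 × (+0.14132034875) = +12.953423166425.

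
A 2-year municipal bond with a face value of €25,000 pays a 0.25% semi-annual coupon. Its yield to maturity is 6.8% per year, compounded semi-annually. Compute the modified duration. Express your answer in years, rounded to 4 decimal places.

Periodic yield y = 0.034. First find Macaulay duration:
  t   CF        PV=CF/(1+0.034)^t    t·PV
  1        31.25        30.2224        30.2224
  2        31.25        29.2287        58.4573
  3        31.25        28.2676        84.8027
  4    25,031.25    21,897.7948    87,591.1794
  Σ                 21,985.5135    87,764.6619
P = 21,985.5135; Macaulay duration = 87,764.6619 / 21,985.5135 = 3.99193 half-year periods = 1.99597 years.
Modified duration = D_Mac / (1 + y) = 1.99597 / 1.034 = 1.93033 years.

1.9303 years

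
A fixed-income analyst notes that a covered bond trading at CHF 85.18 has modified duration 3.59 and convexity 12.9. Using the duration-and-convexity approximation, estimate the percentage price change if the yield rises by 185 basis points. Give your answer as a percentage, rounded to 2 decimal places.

-6.42%

Duration effect: -D_mod·Δy = -3.59 × (+0.0185) = -0.066415
Convexity effect: ½·C·(Δy)² = 0.5 × 12.9 × (0.0185)² = +0.0022075125
ΔP/P ≈ -0.066415 + 0.0022075125 = -0.0642074875
= -6.42074875%.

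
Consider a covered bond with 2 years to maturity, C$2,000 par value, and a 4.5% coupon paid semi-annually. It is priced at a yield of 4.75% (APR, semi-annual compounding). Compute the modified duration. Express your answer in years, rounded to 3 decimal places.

Periodic yield y = 0.02375. First find Macaulay duration:
  t   CF        PV=CF/(1+0.02375)^t    t·PV
  1        45.00        43.9560        43.9560
  2        45.00        42.9363        85.8726
  3        45.00        41.9402       125.8207
  4     2,045.00     1,861.7341     7,446.9364
  Σ                  1,990.5667     7,702.5857
P = 1,990.5667; Macaulay duration = 7,702.5857 / 1,990.5667 = 3.86954 half-year periods = 1.93477 years.
Modified duration = D_Mac / (1 + y) = 1.93477 / 1.02375 = 1.88989 years.

1.890 years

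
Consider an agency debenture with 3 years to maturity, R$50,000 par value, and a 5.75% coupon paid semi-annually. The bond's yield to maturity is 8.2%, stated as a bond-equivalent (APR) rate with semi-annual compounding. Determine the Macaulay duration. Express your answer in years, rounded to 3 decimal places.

2.790 years

Periodic yield y = 0.041. Discount each cash flow and weight by its period:
  t   CF        PV=CF/(1+0.041)^t    t·PV
  1     1,437.50     1,380.8838     1,380.8838
  2     1,437.50     1,326.4974     2,652.9947
  3     1,437.50     1,274.2530     3,822.7590
  4     1,437.50     1,224.0663     4,896.2651
  5     1,437.50     1,175.8562     5,879.2809
  6    51,437.50    40,418.0610   242,508.3663
  Σ                 46,799.6176   261,140.5498
Price P = Σ PV = 46,799.6176.
Macaulay duration = Σ(t·PV) / P = 261,140.5498 / 46,799.6176 = 5.57997 half-year periods.
In years: 5.57997 / 2 = 2.78999 years.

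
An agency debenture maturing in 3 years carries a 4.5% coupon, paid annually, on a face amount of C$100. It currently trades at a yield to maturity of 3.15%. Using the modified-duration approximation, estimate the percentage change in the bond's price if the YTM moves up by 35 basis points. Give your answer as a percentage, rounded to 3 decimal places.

-0.976%

Periodic yield y = 0.0315. Modified duration first:
  t   CF        PV=CF/(1+0.0315)^t    t·PV
  1         4.50         4.3626         4.3626
  2         4.50         4.2294         8.4587
  3       104.50        95.2157       285.6471
  Σ                    103.8076       298.4684
P = 103.8076; D_Mac = 2.87521 yrs; D_mod = 2.87521/(1+0.0315) = 2.78740 yrs.
ΔP/P ≈ -D_mod · Δy = -2.78740 × (+0.0035) = -0.009756 = -0.9756%.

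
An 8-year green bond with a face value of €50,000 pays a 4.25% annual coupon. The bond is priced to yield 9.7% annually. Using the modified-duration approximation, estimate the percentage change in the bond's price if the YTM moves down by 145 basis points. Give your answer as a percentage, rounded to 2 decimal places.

Periodic yield y = 0.097. Modified duration first:
  t   CF        PV=CF/(1+0.097)^t    t·PV
  1     2,125.00     1,937.1012     1,937.1012
  2     2,125.00     1,765.8169     3,531.6339
  3     2,125.00     1,609.6782     4,829.0345
  4     2,125.00     1,467.3456     5,869.3825
  5     2,125.00     1,337.5986     6,687.9929
  6     2,125.00     1,219.3241     7,315.9448
  7     2,125.00     1,111.5079     7,780.5551
  8    52,125.00    24,853.8142   198,830.5136
  Σ                 35,302.1867   236,782.1584
P = 35,302.1867; D_Mac = 6.70729 yrs; D_mod = 6.70729/(1+0.097) = 6.11422 yrs.
ΔP/P ≈ -D_mod · Δy = -6.11422 × (-0.0145) = +0.088656 = +8.8656%.

+8.87%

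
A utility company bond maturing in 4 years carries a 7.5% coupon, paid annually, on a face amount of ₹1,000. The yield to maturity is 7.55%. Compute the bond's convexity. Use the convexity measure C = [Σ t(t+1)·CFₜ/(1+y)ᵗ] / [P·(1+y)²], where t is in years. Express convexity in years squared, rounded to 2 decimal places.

15.00

With y = 0.0755:
  t   CF        PV=CF/(1+0.0755)^t    t·PV        t(t+1)·PV
  1        75.00        69.7350        69.7350         139.4700
  2        75.00        64.8396       129.6792         389.0377
  3        75.00        60.2879       180.8636         723.4546
  4     1,075.00       803.4647     3,213.8588      16,069.2942
  Σ                    998.3272     3,594.1367      17,321.2564
P = 998.3272.
Convexity = Σ t(t+1)·PV / [P·(1+y)²] = 17,321.2564 / (998.3272 × 1.156700) = 14.99981.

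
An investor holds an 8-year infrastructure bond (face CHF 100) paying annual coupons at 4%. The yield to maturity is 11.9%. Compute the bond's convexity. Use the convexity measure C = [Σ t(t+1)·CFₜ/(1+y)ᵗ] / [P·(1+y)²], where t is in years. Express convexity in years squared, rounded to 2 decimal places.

With y = 0.119:
  t   CF        PV=CF/(1+0.119)^t    t·PV        t(t+1)·PV
  1         4.00         3.5746         3.5746           7.1492
  2         4.00         3.1945         6.3890          19.1669
  3         4.00         2.8548         8.5643          34.2571
  4         4.00         2.5512        10.2047          51.0234
  5         4.00         2.2799        11.3993          68.3960
  6         4.00         2.0374        12.2245          85.5714
  7         4.00         1.8207        12.7452         101.9618
  8       104.00        42.3051       338.4407       3,045.9666
  Σ                     60.6182       403.5423       3,413.4925
P = 60.6182.
Convexity = Σ t(t+1)·PV / [P·(1+y)²] = 3,413.4925 / (60.6182 × 1.252161) = 44.97137.

44.97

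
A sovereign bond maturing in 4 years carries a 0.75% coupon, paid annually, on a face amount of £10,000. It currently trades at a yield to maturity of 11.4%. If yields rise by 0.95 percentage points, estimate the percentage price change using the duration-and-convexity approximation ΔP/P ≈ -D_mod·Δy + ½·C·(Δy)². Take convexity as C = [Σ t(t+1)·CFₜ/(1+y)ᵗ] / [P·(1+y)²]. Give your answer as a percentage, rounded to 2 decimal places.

With y = 0.114:
  t   CF        PV=CF/(1+0.114)^t    t·PV        t(t+1)·PV
  1        75.00        67.3250        67.3250         134.6499
  2        75.00        60.4353       120.8707         362.6120
  3        75.00        54.2507       162.7522         651.0089
  4    10,075.00     6,541.9059    26,167.6235     130,838.1176
  Σ                  6,723.9169    26,518.5714     131,986.3884
P = 6,723.9169; D_Mac = 3.94392 yrs; D_mod = 3.54032 yrs; C = 15.81745.
Duration effect: -3.54032 × (+0.0095) = -0.033633
Convexity effect: 0.5 × 15.81745 × (0.0095)² = +0.0007138
ΔP/P ≈ -0.033633 + 0.0007138 = -0.032919 = -3.2919%.

-3.29%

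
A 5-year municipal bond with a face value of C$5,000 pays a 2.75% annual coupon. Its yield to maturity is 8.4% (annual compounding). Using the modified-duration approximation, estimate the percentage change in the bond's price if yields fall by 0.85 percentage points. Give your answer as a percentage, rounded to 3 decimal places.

Periodic yield y = 0.084. Modified duration first:
  t   CF        PV=CF/(1+0.084)^t    t·PV
  1       137.50       126.8450       126.8450
  2       137.50       117.0157       234.0314
  3       137.50       107.9481       323.8442
  4       137.50        99.5831       398.3323
  5     5,137.50     3,432.4595    17,162.2976
  Σ                  3,883.8514    18,245.3505
P = 3,883.8514; D_Mac = 4.69775 yrs; D_mod = 4.69775/(1+0.084) = 4.33371 yrs.
ΔP/P ≈ -D_mod · Δy = -4.33371 × (-0.0085) = +0.036837 = +3.6837%.

+3.684%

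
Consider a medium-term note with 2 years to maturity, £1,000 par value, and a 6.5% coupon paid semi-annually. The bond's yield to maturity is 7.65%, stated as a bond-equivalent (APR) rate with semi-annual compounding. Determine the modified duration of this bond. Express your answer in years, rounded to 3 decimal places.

1.836 years

Periodic yield y = 0.03825. First find Macaulay duration:
  t   CF        PV=CF/(1+0.03825)^t    t·PV
  1        32.50        31.3027        31.3027
  2        32.50        30.1495        60.2989
  3        32.50        29.0387        87.1162
  4     1,032.50       888.5509     3,554.2035
  Σ                    979.0417     3,732.9213
P = 979.0417; Macaulay duration = 3,732.9213 / 979.0417 = 3.81283 half-year periods = 1.90642 years.
Modified duration = D_Mac / (1 + y) = 1.90642 / 1.03825 = 1.83618 years.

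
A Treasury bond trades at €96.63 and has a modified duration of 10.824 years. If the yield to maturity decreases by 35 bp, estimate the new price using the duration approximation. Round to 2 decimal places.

Duration approximation: ΔP/P ≈ -D_mod · Δy = -10.824 × (-0.0035) = +0.037884.
New price ≈ 96.63 × (1 + 0.037884) = 100.29073092.

€100.29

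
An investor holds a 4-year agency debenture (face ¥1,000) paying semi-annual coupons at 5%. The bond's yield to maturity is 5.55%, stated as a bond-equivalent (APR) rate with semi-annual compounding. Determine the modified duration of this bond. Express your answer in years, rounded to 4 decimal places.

3.5717 years

Periodic yield y = 0.02775. First find Macaulay duration:
  t   CF        PV=CF/(1+0.02775)^t    t·PV
  1        25.00        24.3250        24.3250
  2        25.00        23.6682        47.3364
  3        25.00        23.0291        69.0874
  4        25.00        22.4073        89.6293
  5        25.00        21.8023       109.0116
  6        25.00        21.2136       127.2818
  7        25.00        20.6409       144.4860
  8     1,025.00       823.4249     6,587.3990
  Σ                    980.5113     7,198.5564
P = 980.5113; Macaulay duration = 7,198.5564 / 980.5113 = 7.34164 half-year periods = 3.67082 years.
Modified duration = D_Mac / (1 + y) = 3.67082 / 1.02775 = 3.57170 years.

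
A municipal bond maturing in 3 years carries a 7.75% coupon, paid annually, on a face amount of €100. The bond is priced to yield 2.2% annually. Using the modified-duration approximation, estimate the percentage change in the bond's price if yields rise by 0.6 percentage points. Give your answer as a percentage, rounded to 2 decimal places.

-1.65%

Periodic yield y = 0.022. Modified duration first:
  t   CF        PV=CF/(1+0.022)^t    t·PV
  1         7.75         7.5832         7.5832
  2         7.75         7.4199        14.8399
  3       107.75       100.9403       302.8209
  Σ                    115.9434       325.2439
P = 115.9434; D_Mac = 2.80520 yrs; D_mod = 2.80520/(1+0.022) = 2.74481 yrs.
ΔP/P ≈ -D_mod · Δy = -2.74481 × (+0.006) = -0.016469 = -1.6469%.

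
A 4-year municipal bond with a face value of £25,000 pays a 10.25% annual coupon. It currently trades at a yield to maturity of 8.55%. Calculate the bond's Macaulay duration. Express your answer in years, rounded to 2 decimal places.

Periodic yield y = 0.0855. Discount each cash flow and weight by its year:
  t   CF        PV=CF/(1+0.0855)^t    t·PV
  1     2,562.50     2,360.6633     2,360.6633
  2     2,562.50     2,174.7244     4,349.4487
  3     2,562.50     2,003.4310     6,010.2930
  4    27,562.50    19,851.7728    79,407.0911
  Σ                 26,390.5914    92,127.4961
Price P = Σ PV = 26,390.5914.
Macaulay duration = Σ(t·PV) / P = 92,127.4961 / 26,390.5914 = 3.49092 years.

3.49 years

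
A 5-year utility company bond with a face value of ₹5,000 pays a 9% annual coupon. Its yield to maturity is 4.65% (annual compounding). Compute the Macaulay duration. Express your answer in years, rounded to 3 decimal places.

4.309 years

Periodic yield y = 0.0465. Discount each cash flow and weight by its year:
  t   CF        PV=CF/(1+0.0465)^t    t·PV
  1       450.00       430.0048       430.0048
  2       450.00       410.8980       821.7960
  3       450.00       392.6402     1,177.9207
  4       450.00       375.1937     1,500.7750
  5     5,450.00     4,342.1052    21,710.5259
  Σ                  5,950.8420    25,641.0224
Price P = Σ PV = 5,950.8420.
Macaulay duration = Σ(t·PV) / P = 25,641.0224 / 5,950.8420 = 4.30881 years.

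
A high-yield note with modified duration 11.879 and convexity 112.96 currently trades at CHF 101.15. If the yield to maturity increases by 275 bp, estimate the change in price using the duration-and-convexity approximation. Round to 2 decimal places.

-CHF 28.72

Duration effect: -D_mod·Δy = -11.879 × (+0.0275) = -0.3266725
Convexity effect: ½·C·(Δy)² = 0.5 × 112.96 × (0.0275)² = +0.0427130
ΔP/P ≈ -0.3266725 + 0.0427130 = -0.2839595
ΔP ≈ 101.15 × (-0.2839595) = -28.722503425.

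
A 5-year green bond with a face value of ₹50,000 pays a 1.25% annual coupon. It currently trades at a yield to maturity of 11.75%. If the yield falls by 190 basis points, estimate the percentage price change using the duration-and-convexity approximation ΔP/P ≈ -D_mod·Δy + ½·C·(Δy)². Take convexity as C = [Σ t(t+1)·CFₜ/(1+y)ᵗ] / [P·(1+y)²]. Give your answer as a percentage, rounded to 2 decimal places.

With y = 0.1175:
  t   CF        PV=CF/(1+0.1175)^t    t·PV        t(t+1)·PV
  1       625.00       559.2841       559.2841       1,118.5682
  2       625.00       500.4780     1,000.9559       3,002.8677
  3       625.00       447.8550     1,343.5650       5,374.2599
  4       625.00       400.7651     1,603.0604       8,015.3019
  5    50,625.00    29,048.7452   145,243.7260     871,462.3560
  Σ                 30,957.1274   149,750.5914     888,973.3538
P = 30,957.1274; D_Mac = 4.83735 yrs; D_mod = 4.32873 yrs; C = 22.99498.
Duration effect: -4.32873 × (-0.019) = +0.082246
Convexity effect: 0.5 × 22.99498 × (-0.019)² = +0.0041506
ΔP/P ≈ +0.082246 + 0.0041506 = +0.086396 = +8.6396%.

+8.64%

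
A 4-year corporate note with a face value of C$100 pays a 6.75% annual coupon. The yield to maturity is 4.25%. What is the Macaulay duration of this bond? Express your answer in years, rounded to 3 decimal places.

3.653 years

Periodic yield y = 0.0425. Discount each cash flow and weight by its year:
  t   CF        PV=CF/(1+0.0425)^t    t·PV
  1         6.75         6.4748         6.4748
  2         6.75         6.2109        12.4217
  3         6.75         5.9577        17.8730
  4       106.75        90.3782       361.5128
  Σ                    109.0215       398.2823
Price P = Σ PV = 109.0215.
Macaulay duration = Σ(t·PV) / P = 398.2823 / 109.0215 = 3.65324 years.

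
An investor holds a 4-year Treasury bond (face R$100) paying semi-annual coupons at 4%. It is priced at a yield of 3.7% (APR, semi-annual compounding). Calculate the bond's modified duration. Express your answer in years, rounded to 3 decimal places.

3.670 years

Periodic yield y = 0.0185. First find Macaulay duration:
  t   CF        PV=CF/(1+0.0185)^t    t·PV
  1         2.00         1.9637         1.9637
  2         2.00         1.9280         3.8560
  3         2.00         1.8930         5.6790
  4         2.00         1.8586         7.4344
  5         2.00         1.8248         9.1242
  6         2.00         1.7917        10.7502
  7         2.00         1.7591        12.3140
  8       102.00        88.0870       704.6961
  Σ                    101.1060       755.8176
P = 101.1060; Macaulay duration = 755.8176 / 101.1060 = 7.47550 half-year periods = 3.73775 years.
Modified duration = D_Mac / (1 + y) = 3.73775 / 1.0185 = 3.66986 years.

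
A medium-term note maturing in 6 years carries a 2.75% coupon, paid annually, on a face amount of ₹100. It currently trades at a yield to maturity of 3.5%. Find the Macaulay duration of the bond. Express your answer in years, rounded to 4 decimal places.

Periodic yield y = 0.035. Discount each cash flow and weight by its year:
  t   CF        PV=CF/(1+0.035)^t    t·PV
  1         2.75         2.6570         2.6570
  2         2.75         2.5672         5.1343
  3         2.75         2.4803         7.4410
  4         2.75         2.3965         9.5859
  5         2.75         2.3154        11.5771
  6       102.75        83.5872       501.5231
  Σ                     96.0036       537.9185
Price P = Σ PV = 96.0036.
Macaulay duration = Σ(t·PV) / P = 537.9185 / 96.0036 = 5.60311 years.

5.6031 years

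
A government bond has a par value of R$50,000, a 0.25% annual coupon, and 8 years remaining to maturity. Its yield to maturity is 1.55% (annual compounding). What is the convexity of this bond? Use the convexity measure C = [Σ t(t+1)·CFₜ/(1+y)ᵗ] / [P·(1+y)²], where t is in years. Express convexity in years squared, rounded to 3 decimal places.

68.960

With y = 0.0155:
  t   CF        PV=CF/(1+0.0155)^t    t·PV        t(t+1)·PV
  1       125.00       123.0921       123.0921         246.1841
  2       125.00       121.2133       242.4265         727.2796
  3       125.00       119.3631       358.0894       1,432.3577
  4       125.00       117.5412       470.1650       2,350.8250
  5       125.00       115.7472       578.7358       3,472.4150
  6       125.00       113.9805       683.8828       4,787.1798
  7       125.00       112.2407       785.6852       6,285.4814
  8    50,125.00    44,321.5524   354,572.4193   3,191,151.7741
  Σ                 45,144.7305   357,814.4962   3,210,453.4968
P = 45,144.7305.
Convexity = Σ t(t+1)·PV / [P·(1+y)²] = 3,210,453.4968 / (45,144.7305 × 1.031240) = 68.96035.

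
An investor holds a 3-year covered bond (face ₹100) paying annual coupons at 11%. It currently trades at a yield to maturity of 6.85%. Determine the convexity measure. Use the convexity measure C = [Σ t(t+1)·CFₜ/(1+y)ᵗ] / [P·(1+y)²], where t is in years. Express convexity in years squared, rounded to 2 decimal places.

9.24

With y = 0.0685:
  t   CF        PV=CF/(1+0.0685)^t    t·PV        t(t+1)·PV
  1        11.00        10.2948        10.2948          20.5896
  2        11.00         9.6348        19.2696          57.8089
  3       111.00        90.9912       272.9736       1,091.8944
  Σ                    110.9208       302.5381       1,170.2930
P = 110.9208.
Convexity = Σ t(t+1)·PV / [P·(1+y)²] = 1,170.2930 / (110.9208 × 1.141692) = 9.24129.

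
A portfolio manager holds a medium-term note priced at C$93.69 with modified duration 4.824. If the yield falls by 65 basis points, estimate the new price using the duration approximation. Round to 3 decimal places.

C$96.628

Duration approximation: ΔP/P ≈ -D_mod · Δy = -4.824 × (-0.0065) = +0.031356.
New price ≈ 93.69 × (1 + 0.031356) = 96.62774364.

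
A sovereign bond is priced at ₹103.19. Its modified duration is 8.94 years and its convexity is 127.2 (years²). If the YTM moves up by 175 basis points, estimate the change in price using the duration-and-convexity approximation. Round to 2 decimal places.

-₹14.13

Duration effect: -D_mod·Δy = -8.94 × (+0.0175) = -0.156450
Convexity effect: ½·C·(Δy)² = 0.5 × 127.2 × (0.0175)² = +0.0194775
ΔP/P ≈ -0.156450 + 0.0194775 = -0.1369725
ΔP ≈ 103.19 × (-0.1369725) = -14.134192275.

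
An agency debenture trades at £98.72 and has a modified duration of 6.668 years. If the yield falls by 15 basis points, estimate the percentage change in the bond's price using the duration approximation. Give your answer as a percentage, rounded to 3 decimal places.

Duration approximation: ΔP/P ≈ -D_mod · Δy = -6.668 × (-0.0015) = +0.010002.
As a percentage: +1.0002%.

+1.000%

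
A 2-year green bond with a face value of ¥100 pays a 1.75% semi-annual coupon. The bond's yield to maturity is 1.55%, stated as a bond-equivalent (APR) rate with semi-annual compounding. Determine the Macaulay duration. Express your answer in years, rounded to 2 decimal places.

Periodic yield y = 0.00775. Discount each cash flow and weight by its period:
  t   CF        PV=CF/(1+0.00775)^t    t·PV
  1        0.875         0.8683         0.8683
  2        0.875         0.8616         1.7232
  3        0.875         0.8550         2.5649
  4      100.875        97.8075       391.2301
  Σ                    100.3924       396.3865
Price P = Σ PV = 100.3924.
Macaulay duration = Σ(t·PV) / P = 396.3865 / 100.3924 = 3.94837 half-year periods.
In years: 3.94837 / 2 = 1.97419 years.

1.97 years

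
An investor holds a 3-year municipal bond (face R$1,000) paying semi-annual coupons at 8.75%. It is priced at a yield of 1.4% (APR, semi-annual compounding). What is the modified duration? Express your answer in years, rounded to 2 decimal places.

Periodic yield y = 0.007. First find Macaulay duration:
  t   CF        PV=CF/(1+0.007)^t    t·PV
  1        43.75        43.4459        43.4459
  2        43.75        43.1439        86.2877
  3        43.75        42.8440       128.5319
  4        43.75        42.5461       170.1846
  5        43.75        42.2504       211.2519
  6     1,043.75     1,000.9668     6,005.8007
  Σ                  1,215.1970     6,645.5027
P = 1,215.1970; Macaulay duration = 6,645.5027 / 1,215.1970 = 5.46866 half-year periods = 2.73433 years.
Modified duration = D_Mac / (1 + y) = 2.73433 / 1.007 = 2.71532 years.

2.72 years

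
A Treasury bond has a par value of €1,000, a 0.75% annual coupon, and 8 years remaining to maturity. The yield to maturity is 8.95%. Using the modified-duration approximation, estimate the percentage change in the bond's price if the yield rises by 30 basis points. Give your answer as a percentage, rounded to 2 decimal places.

-2.12%

Periodic yield y = 0.0895. Modified duration first:
  t   CF        PV=CF/(1+0.0895)^t    t·PV
  1         7.50         6.8839         6.8839
  2         7.50         6.3184        12.6368
  3         7.50         5.7994        17.3981
  4         7.50         5.3229        21.2918
  5         7.50         4.8857        24.4284
  6         7.50         4.4843        26.9060
  7         7.50         4.1160        28.8117
  8     1,007.50       507.4896     4,059.9171
  Σ                    545.3002     4,198.2737
P = 545.3002; D_Mac = 7.69901 yrs; D_mod = 7.69901/(1+0.0895) = 7.06656 yrs.
ΔP/P ≈ -D_mod · Δy = -7.06656 × (+0.003) = -0.021200 = -2.1200%.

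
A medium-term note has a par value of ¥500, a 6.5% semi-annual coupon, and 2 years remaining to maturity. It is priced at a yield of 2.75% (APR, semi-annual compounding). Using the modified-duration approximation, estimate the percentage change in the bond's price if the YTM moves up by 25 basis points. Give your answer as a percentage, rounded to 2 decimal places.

-0.47%

Periodic yield y = 0.01375. Modified duration first:
  t   CF        PV=CF/(1+0.01375)^t    t·PV
  1        16.25        16.0296        16.0296
  2        16.25        15.8122        31.6244
  3        16.25        15.5977        46.7931
  4       516.25       488.8061     1,955.2243
  Σ                    536.2456     2,049.6714
P = 536.2456; D_Mac = 3.82226 half-year periods = 1.91113 yrs; D_mod = 1.91113/(1+0.01375) = 1.88521 yrs.
ΔP/P ≈ -D_mod · Δy = -1.88521 × (+0.0025) = -0.004713 = -0.4713%.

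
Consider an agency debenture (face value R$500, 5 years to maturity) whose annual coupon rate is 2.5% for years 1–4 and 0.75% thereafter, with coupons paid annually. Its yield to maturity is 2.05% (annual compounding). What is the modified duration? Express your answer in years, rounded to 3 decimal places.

4.666 years

Periodic yield y = 0.0205. First find Macaulay duration:
  t   CF        PV=CF/(1+0.0205)^t    t·PV
  1        12.50        12.2489        12.2489
  2        12.50        12.0028        24.0057
  3        12.50        11.7617        35.2852
  4        12.50        11.5255        46.1018
  5       503.75       455.1452     2,275.7262
  Σ                    502.6842     2,393.3678
P = 502.6842; Macaulay duration = 2,393.3678 / 502.6842 = 4.76118 years.
Modified duration = D_Mac / (1 + y) = 4.76118 / 1.0205 = 4.66553 years.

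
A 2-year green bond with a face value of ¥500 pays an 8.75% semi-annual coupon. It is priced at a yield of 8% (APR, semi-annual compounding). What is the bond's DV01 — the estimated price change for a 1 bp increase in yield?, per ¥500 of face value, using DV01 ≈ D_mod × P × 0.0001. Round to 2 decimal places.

Periodic yield y = 0.04.
  t   CF        PV=CF/(1+0.04)^t    t·PV
  1       21.875        21.0337        21.0337
  2       21.875        20.2247        40.4493
  3       21.875        19.4468        58.3404
  4      521.875       446.1009     1,784.4037
  Σ                    506.8061     1,904.2271
P = 506.8061; D_Mac = 3.75731 half-year periods = 1.87865 yrs; D_mod = 1.80640 yrs.
DV01 ≈ 1.80640 × 506.8061 × 0.0001 = 0.091549.

¥0.09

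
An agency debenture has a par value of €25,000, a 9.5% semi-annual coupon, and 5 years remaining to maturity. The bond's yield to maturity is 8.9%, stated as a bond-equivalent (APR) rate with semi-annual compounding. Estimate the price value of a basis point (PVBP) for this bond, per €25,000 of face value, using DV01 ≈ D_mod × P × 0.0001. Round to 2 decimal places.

€10.06

Periodic yield y = 0.0445.
  t   CF        PV=CF/(1+0.0445)^t    t·PV
  1     1,187.50     1,136.9076     1,136.9076
  2     1,187.50     1,088.4707     2,176.9413
  3     1,187.50     1,042.0973     3,126.2920
  4     1,187.50       997.6997     3,990.7988
  5     1,187.50       955.1936     4,775.9679
  6     1,187.50       914.4984     5,486.9904
  7     1,187.50       875.5370     6,128.7591
  8     1,187.50       838.2355     6,705.8842
  9     1,187.50       802.5232     7,222.7092
  10   26,187.50    16,943.7524   169,437.5243
  Σ                 25,594.9155   210,188.7748
P = 25,594.9155; D_Mac = 8.21213 half-year periods = 4.10607 yrs; D_mod = 3.93113 yrs.
DV01 ≈ 3.93113 × 25,594.9155 × 0.0001 = 10.061693.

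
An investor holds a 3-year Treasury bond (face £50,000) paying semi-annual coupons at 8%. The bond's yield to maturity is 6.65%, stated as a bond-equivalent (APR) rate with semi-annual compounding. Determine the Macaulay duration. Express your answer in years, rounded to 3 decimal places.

Periodic yield y = 0.03325. Discount each cash flow and weight by its period:
  t   CF        PV=CF/(1+0.03325)^t    t·PV
  1     2,000.00     1,935.6400     1,935.6400
  2     2,000.00     1,873.3510     3,746.7021
  3     2,000.00     1,813.0666     5,439.1998
  4     2,000.00     1,754.7221     7,018.8883
  5     2,000.00     1,698.2551     8,491.2755
  6    52,000.00    42,733.7357   256,402.4144
  Σ                 51,808.7705   283,034.1199
Price P = Σ PV = 51,808.7705.
Macaulay duration = Σ(t·PV) / P = 283,034.1199 / 51,808.7705 = 5.46305 half-year periods.
In years: 5.46305 / 2 = 2.73153 years.

2.732 years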